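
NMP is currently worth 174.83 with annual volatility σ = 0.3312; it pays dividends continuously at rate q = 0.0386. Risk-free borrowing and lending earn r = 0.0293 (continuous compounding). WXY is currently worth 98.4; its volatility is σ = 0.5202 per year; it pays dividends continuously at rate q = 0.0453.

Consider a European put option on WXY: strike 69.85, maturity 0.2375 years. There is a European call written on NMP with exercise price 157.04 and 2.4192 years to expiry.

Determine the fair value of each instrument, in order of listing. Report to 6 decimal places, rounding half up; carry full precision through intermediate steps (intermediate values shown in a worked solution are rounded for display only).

[WXY put K=69.85]
σ√T = 0.5202·√0.2375 = 0.253514
d₁ = (ln(S/K) + (r−q+σ²/2)T) / (σ√T) = (ln(98.4/69.85) + (0.0293−0.0453+0.5202²/2)·0.2375) / 0.253514 = (0.342691 + 0.028335) / 0.253514 = 1.463530
d₂ = d₁ − σ√T = 1.463530 − 0.253514 = 1.210015
e^{−rT} = 0.993065
e^{−qT} = 0.989299
N(−d₁) = 0.071661,  N(−d₂) = 0.113136
price = K·e^{−rT}·N(−d₂) − S·e^{−qT}·N(−d₁) = 7.847782 − 6.976009 = 0.871772
[NMP call K=157.04]
σ√T = 0.3312·√2.4192 = 0.515141
d₁ = (ln(S/K) + (r−q+σ²/2)T) / (σ√T) = (ln(174.83/157.04) + (0.0293−0.0386+0.3312²/2)·2.4192) / 0.515141 = (0.107314 + 0.110187) / 0.515141 = 0.422215
d₂ = d₁ − σ√T = 0.422215 − 0.515141 = -0.092926
e^{−rT} = 0.931571
e^{−qT} = 0.910846
N(d₁) = 0.663566,  N(d₂) = 0.462981
price = S·e^{−qT}·N(d₁) − K·e^{−rT}·N(d₂) = 105.668386 − 67.731323 = 37.937063

price(WXY put K=69.85) = 0.871772
price(NMP call K=157.04) = 37.937063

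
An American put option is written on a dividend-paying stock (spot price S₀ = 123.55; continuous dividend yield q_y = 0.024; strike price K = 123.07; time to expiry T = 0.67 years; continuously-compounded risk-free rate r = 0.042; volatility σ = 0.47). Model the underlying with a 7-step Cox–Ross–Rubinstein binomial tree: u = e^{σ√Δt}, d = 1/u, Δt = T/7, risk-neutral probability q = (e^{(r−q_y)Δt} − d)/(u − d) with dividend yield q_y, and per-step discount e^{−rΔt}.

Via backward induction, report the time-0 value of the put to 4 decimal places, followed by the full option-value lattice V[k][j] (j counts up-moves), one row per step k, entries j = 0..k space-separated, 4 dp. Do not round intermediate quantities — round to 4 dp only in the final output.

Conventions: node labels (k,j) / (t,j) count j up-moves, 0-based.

price = 18.3166
tree:
18.3166
25.2860 10.6027
33.8244 15.8598 4.7563
43.6284 23.0421 7.8842 1.2646
54.0072 32.2811 12.8054 2.3939 0.0000
63.3534 43.1981 20.2285 4.5318 0.0000 0.0000
71.4349 54.0072 30.6973 8.5788 0.0000 0.0000 0.0000
78.4227 63.3534 43.1981 16.2400 0.0000 0.0000 0.0000 0.0000

Δt=0.09571  u=1.15651  d=0.86467  q=0.46962  discount=0.99599
step 7 (expiry): payoffs max(K−S,0) = 78.4227 63.3534 43.1981 16.2400 0.0000 0.0000 0.0000 0.0000
k=6: (k=6,j=0): S=51.6351, K−S=71.4349, hold=71.0596 ⇒ V=71.4349 exercise | (k=6,j=1): S=69.0628, K−S=54.0072, hold=53.6719 ⇒ V=54.0072 exercise | (k=6,j=2): S=92.3727, K−S=30.6973, hold=30.4155 ⇒ V=30.6973 exercise | (k=6,j=3): S=123.5500, K−S=0.0000, hold=8.5788 ⇒ V=8.5788 continue | (k=6,j=4): S=165.2502, K−S=0.0000, hold=0.0000 ⇒ V=0.0000 continue | (k=6,j=5): S=221.0249, K−S=0.0000, hold=0.0000 ⇒ V=0.0000 continue | (k=6,j=6): S=295.6244, K−S=0.0000, hold=0.0000 ⇒ V=0.0000 continue
k=5: (k=5,j=0): S=59.7166, K−S=63.3534, hold=62.9967 ⇒ V=63.3534 exercise | (k=5,j=1): S=79.8719, K−S=43.1981, hold=42.8876 ⇒ V=43.1981 exercise | (k=5,j=2): S=106.8300, K−S=16.2400, hold=20.2285 ⇒ V=20.2285 continue | (k=5,j=3): S=142.8869, K−S=0.0000, hold=4.5318 ⇒ V=4.5318 continue | (k=5,j=4): S=191.1136, K−S=0.0000, hold=0.0000 ⇒ V=0.0000 continue | (k=5,j=5): S=255.6176, K−S=0.0000, hold=0.0000 ⇒ V=0.0000 continue
k=4: (k=4,j=0): S=69.0628, K−S=54.0072, hold=53.6719 ⇒ V=54.0072 exercise | (k=4,j=1): S=92.3727, K−S=30.6973, hold=32.2811 ⇒ V=32.2811 continue | (k=4,j=2): S=123.5500, K−S=0.0000, hold=12.8054 ⇒ V=12.8054 continue | (k=4,j=3): S=165.2502, K−S=0.0000, hold=2.3939 ⇒ V=2.3939 continue | (k=4,j=4): S=221.0249, K−S=0.0000, hold=0.0000 ⇒ V=0.0000 continue
k=3: (k=3,j=0): S=79.8719, K−S=43.1981, hold=43.6284 ⇒ V=43.6284 continue | (k=3,j=1): S=106.8300, K−S=16.2400, hold=23.0421 ⇒ V=23.0421 continue | (k=3,j=2): S=142.8869, K−S=0.0000, hold=7.8842 ⇒ V=7.8842 continue | (k=3,j=3): S=191.1136, K−S=0.0000, hold=1.2646 ⇒ V=1.2646 continue
k=2: (k=2,j=0): S=92.3727, K−S=30.6973, hold=33.8244 ⇒ V=33.8244 continue | (k=2,j=1): S=123.5500, K−S=0.0000, hold=15.8598 ⇒ V=15.8598 continue | (k=2,j=2): S=165.2502, K−S=0.0000, hold=4.7563 ⇒ V=4.7563 continue
k=1: (k=1,j=0): S=106.8300, K−S=16.2400, hold=25.2860 ⇒ V=25.2860 continue | (k=1,j=1): S=142.8869, K−S=0.0000, hold=10.6027 ⇒ V=10.6027 continue
k=0: (k=0,j=0): S=123.5500, K−S=0.0000, hold=18.3166 ⇒ V=18.3166 continue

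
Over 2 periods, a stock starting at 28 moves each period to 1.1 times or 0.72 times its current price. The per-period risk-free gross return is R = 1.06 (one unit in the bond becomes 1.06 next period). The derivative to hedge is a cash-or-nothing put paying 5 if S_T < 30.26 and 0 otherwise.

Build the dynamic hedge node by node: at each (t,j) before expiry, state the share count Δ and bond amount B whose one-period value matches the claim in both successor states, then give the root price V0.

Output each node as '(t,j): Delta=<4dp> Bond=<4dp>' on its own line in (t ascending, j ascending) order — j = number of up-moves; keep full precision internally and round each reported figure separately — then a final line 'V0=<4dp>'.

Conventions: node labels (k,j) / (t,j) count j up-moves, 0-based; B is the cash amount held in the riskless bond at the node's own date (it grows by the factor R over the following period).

(0,0): Delta=-0.3967 Bond=11.9940
(1,0): Delta=0.0000 Bond=4.7170
(1,1): Delta=-0.4272 Bond=13.6544
V0=0.8875

Arbitrage-free pricing uses the up-move probability p* = (R−d)/(u−d) = 0.8947, discounting each step at R = 1.06.
Expiry values: V(2,0)=5.0000, V(2,1)=5.0000, V(2,2)=0.0000
  t=1,j=0: stock 20.1600 → up 22.1760 (V=5.0000), down 14.5152 (V=5.0000). Price 4.7170; hedge Δ=0.0000, bond B=4.7170.
  t=1,j=1: stock 30.8000 → up 33.8800 (V=0.0000), down 22.1760 (V=5.0000). Price 0.4965; hedge Δ=-0.4272, bond B=13.6544.
  t=0,j=0: stock 28.0000 → up 30.8000 (V=0.4965), down 20.1600 (V=4.7170). Price 0.8875; hedge Δ=-0.3967, bond B=11.9940.
Verification: the root portfolio costs Δ(0,0)·S0 + B(0,0) = 0.8875, matching V0.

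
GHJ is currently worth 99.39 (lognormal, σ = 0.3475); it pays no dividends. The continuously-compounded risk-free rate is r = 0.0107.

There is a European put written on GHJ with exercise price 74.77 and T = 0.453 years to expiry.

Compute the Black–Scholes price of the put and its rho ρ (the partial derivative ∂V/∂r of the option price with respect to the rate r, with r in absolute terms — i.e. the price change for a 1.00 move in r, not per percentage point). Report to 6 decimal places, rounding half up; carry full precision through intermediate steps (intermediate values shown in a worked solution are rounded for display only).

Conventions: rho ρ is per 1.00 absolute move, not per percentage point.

price = 1.039035
ρ = -4.422173

σ√T = 0.3475·√0.453 = 0.233886
d₁ = (ln(S/K) + (r+σ²/2)T) / (σ√T) = (ln(99.39/74.77) + (0.0107+0.3475²/2)·0.453) / 0.233886 = (0.284635 + 0.032198) / 0.233886 = 1.354649
d₂ = d₁ − σ√T = 1.354649 − 0.233886 = 1.120763
e^{−rT} = 0.995165
N(−d₁) = 0.087765,  N(−d₂) = 0.131194
Put price V = K·e^{−rT}·N(−d₂) − S·N(−d₁) = 9.761972 − 8.722937 = 1.039035
ρ = −K·T·e^{−rT}·N(−d₂) = -4.422173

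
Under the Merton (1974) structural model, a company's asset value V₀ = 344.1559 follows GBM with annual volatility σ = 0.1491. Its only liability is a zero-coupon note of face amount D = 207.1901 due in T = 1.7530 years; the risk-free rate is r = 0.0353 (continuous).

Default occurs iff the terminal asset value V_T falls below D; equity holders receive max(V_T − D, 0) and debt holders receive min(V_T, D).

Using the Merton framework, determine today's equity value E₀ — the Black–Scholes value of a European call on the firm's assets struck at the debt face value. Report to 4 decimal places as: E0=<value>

E0=149.4274

Equity is a call on the firm's assets struck at D = 207.1901:
d₁ = [ln(V₀/D) + (r + σ²/2)T] / (σ√T)
   = [ln(344.1559/207.1901) + (0.0353 + 0.5·0.1491²)·1.7530] / (0.1491·√1.7530)
   = [0.507458 + 0.081366] / 0.197410 = 2.982751
d₂ = d₁ − σ√T = 2.982751 − 0.197410 = 2.785342
N(d₁) = 0.998572,  N(d₂) = 0.997326,  e^(−rT) = 0.939995
E₀ = V₀·N(d₁) − D·e^(−rT)·N(d₂)
   = 344.1559·0.998572 − 207.1901·0.939995·0.997326 = 149.427399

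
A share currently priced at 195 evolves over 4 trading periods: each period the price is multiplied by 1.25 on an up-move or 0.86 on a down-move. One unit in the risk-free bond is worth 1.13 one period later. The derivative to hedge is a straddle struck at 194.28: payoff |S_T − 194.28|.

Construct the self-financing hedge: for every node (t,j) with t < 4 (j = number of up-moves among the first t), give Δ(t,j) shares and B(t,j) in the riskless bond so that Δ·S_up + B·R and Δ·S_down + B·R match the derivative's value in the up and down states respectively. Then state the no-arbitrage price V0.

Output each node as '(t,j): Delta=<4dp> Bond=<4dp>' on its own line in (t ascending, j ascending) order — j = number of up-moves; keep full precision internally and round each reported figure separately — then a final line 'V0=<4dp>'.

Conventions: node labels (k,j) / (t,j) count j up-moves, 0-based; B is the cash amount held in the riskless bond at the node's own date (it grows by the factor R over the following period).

(0,0): Delta=0.8337 Bond=-81.8773
(1,0): Delta=0.4900 Bond=-34.8779
(1,1): Delta=0.9388 Bond=-118.1407
(2,0): Delta=-0.3232 Bond=77.8643
(2,1): Delta=0.7386 Bond=-91.5349
(2,2): Delta=1.0000 Bond=-152.1497
(3,0): Delta=-1.0000 Bond=171.9292
(3,1): Delta=-0.1163 Bond=50.6789
(3,2): Delta=1.0000 Bond=-171.9292
(3,3): Delta=1.0000 Bond=-171.9292
V0=80.6907

The replicating-portfolio and risk-neutral prices coincide; use p* = (1.13−0.86)/(1.25−0.86) = 0.6923 for the latter.
Expiry values: V(4,0)=87.6134, V(4,1)=39.2414, V(4,2)=31.0669, V(4,3)=133.2591, V(4,4)=281.7942
Node (3,0) S=124.0309: V=(p*·39.2414+(1−p*)·87.6134)/1.13=47.8983; Δ=(39.2414−87.6134)/(155.0386−106.6666)=-1.0000; B=V−Δ·S=171.9292
Node (3,1) S=180.2775: V=(p*·31.0669+(1−p*)·39.2414)/1.13=29.7187; Δ=(31.0669−39.2414)/(225.3469−155.0386)=-0.1163; B=V−Δ·S=50.6789
Node (3,2) S=262.0312: V=(p*·133.2591+(1−p*)·31.0669)/1.13=90.1020; Δ=(133.2591−31.0669)/(327.5391−225.3469)=1.0000; B=V−Δ·S=-171.9292
Node (3,3) S=380.8594: V=(p*·281.7942+(1−p*)·133.2591)/1.13=208.9302; Δ=(281.7942−133.2591)/(476.0742−327.5391)=1.0000; B=V−Δ·S=-171.9292
Node (2,0) S=144.2220: V=(p*·29.7187+(1−p*)·47.8983)/1.13=31.2499; Δ=(29.7187−47.8983)/(180.2775−124.0309)=-0.3232; B=V−Δ·S=77.8643
Node (2,1) S=209.6250: V=(p*·90.1020+(1−p*)·29.7187)/1.13=63.2943; Δ=(90.1020−29.7187)/(262.0312−180.2775)=0.7386; B=V−Δ·S=-91.5349
Node (2,2) S=304.6875: V=(p*·208.9302+(1−p*)·90.1020)/1.13=152.5378; Δ=(208.9302−90.1020)/(380.8594−262.0312)=1.0000; B=V−Δ·S=-152.1497
Node (1,0) S=167.7000: V=(p*·63.2943+(1−p*)·31.2499)/1.13=47.2872; Δ=(63.2943−31.2499)/(209.6250−144.2220)=0.4900; B=V−Δ·S=-34.8779
Node (1,1) S=243.7500: V=(p*·152.5378+(1−p*)·63.2943)/1.13=110.6887; Δ=(152.5378−63.2943)/(304.6875−209.6250)=0.9388; B=V−Δ·S=-118.1407
Node (0,0) S=195.0000: V=(p*·110.6887+(1−p*)·47.2872)/1.13=80.6907; Δ=(110.6887−47.2872)/(243.7500−167.7000)=0.8337; B=V−Δ·S=-81.8773
Sanity check at the root: Δ(0,0)·S0 + B(0,0) reproduces V0 = 80.6907.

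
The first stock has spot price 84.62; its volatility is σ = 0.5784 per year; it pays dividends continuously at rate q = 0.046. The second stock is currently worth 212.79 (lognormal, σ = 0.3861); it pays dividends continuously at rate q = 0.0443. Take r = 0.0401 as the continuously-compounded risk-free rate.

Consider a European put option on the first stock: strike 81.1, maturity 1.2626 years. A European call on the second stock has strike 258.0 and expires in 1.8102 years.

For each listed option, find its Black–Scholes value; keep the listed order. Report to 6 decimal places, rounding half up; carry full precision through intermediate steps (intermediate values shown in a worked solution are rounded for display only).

price(the first stock put K=81.1) = 18.646936
price(the second stock call K=258.0) = 26.132410

[the first stock put K=81.1]
σ√T = 0.5784·√1.2626 = 0.649922
d₁ = (ln(S/K) + (r−q+σ²/2)T) / (σ√T) = (ln(84.62/81.1) + (0.0401−0.046+0.5784²/2)·1.2626) / 0.649922 = (0.042488 + 0.203750) / 0.649922 = 0.378873
d₂ = d₁ − σ√T = 0.378873 − 0.649922 = -0.271049
e^{−rT} = 0.950630
e^{−qT} = 0.943575
N(−d₁) = 0.352391,  N(−d₂) = 0.606823
price = K·e^{−rT}·N(−d₂) − S·e^{−qT}·N(−d₁) = 46.783722 − 28.136786 = 18.646936
[the second stock call K=258.0]
σ√T = 0.3861·√1.8102 = 0.519473
d₁ = (ln(S/K) + (r−q+σ²/2)T) / (σ√T) = (ln(212.79/258.0) + (0.0401−0.0443+0.3861²/2)·1.8102) / 0.519473 = (-0.192654 + 0.127323) / 0.519473 = -0.125763
d₂ = d₁ − σ√T = -0.125763 − 0.519473 = -0.645236
e^{−rT} = 0.929983
e^{−qT} = 0.922939
N(d₁) = 0.449960,  N(d₂) = 0.259387
price = S·e^{−qT}·N(d₁) − K·e^{−rT}·N(d₂) = 88.368608 − 62.236198 = 26.132410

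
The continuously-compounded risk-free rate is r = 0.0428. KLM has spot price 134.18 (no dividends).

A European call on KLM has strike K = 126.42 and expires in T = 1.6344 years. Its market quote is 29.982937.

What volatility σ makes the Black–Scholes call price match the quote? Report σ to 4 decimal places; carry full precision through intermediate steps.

At σ = 0.3268 the Black–Scholes value reproduces the quote:
σ√T = 0.3268·√1.6344 = 0.417793
d₁ = (ln(S/K) + (r+σ²/2)T) / (σ√T) = (ln(134.18/126.42) + (0.0428+0.3268²/2)·1.6344) / 0.417793 = (0.059572 + 0.157228) / 0.417793 = 0.518918
d₂ = d₁ − σ√T = 0.518918 − 0.417793 = 0.101125
e^{−rT} = 0.932438
N(d₁) = 0.698091,  N(d₂) = 0.540274
V = S·N(d₁) − K·e^{−rT}·N(d₂) = 93.669854 − 63.686917 = 29.982937 (the observed quote) — the price is monotone increasing in volatility, hence this σ is the only solution

sigma = 0.3268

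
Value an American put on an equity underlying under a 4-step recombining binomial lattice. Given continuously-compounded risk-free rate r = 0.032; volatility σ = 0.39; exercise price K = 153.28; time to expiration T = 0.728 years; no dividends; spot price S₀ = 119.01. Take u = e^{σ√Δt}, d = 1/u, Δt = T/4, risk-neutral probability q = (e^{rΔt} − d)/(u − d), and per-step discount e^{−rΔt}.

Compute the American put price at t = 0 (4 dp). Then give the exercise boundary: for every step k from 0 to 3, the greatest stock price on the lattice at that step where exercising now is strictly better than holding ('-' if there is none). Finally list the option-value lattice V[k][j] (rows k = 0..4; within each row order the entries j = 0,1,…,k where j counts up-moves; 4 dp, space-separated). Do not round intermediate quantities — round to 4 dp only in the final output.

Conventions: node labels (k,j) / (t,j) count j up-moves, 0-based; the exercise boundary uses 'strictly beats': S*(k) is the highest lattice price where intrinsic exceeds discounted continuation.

params: Δt=0.18200 u=1.18102 d=0.84672 q=0.47597 e^(-rΔt)=0.99419
t_4 payoffs: 92.1080 67.9567 34.2700 0.0000 0.0000
t_3: node(3,0) S=72.2454 payoff=81.0346 vs cont=80.1445 → 81.0346 [stop]  node(3,1) S=100.7687 payoff=52.5113 vs cont=51.6212 → 52.5113 [stop]  node(3,2) S=140.5534 payoff=12.7266 vs cont=17.8541 → 17.8541 [wait]  node(3,3) S=196.0455 payoff=0.0000 vs cont=0.0000 → 0.0000 [wait]  ⇒ S*(3)=100.7687
t_2: node(2,0) S=85.3233 payoff=67.9567 vs cont=67.0665 → 67.9567 [stop]  node(2,1) S=119.0100 payoff=34.2700 vs cont=35.8063 → 35.8063 [wait]  node(2,2) S=165.9965 payoff=0.0000 vs cont=9.3017 → 9.3017 [wait]  ⇒ S*(2)=85.3233
t_1: node(1,0) S=100.7687 payoff=52.5113 vs cont=52.3482 → 52.5113 [stop]  node(1,1) S=140.5534 payoff=12.7266 vs cont=23.0561 → 23.0561 [wait]  ⇒ S*(1)=100.7687
t_0: node(0,0) S=119.0100 payoff=34.2700 vs cont=38.2679 → 38.2679 [wait]  ⇒ S*(0)=-

price = 38.2679
boundary = - 100.7687 85.3233 100.7687
tree:
38.2679
52.5113 23.0561
67.9567 35.8063 9.3017
81.0346 52.5113 17.8541 0.0000
92.1080 67.9567 34.2700 0.0000 0.0000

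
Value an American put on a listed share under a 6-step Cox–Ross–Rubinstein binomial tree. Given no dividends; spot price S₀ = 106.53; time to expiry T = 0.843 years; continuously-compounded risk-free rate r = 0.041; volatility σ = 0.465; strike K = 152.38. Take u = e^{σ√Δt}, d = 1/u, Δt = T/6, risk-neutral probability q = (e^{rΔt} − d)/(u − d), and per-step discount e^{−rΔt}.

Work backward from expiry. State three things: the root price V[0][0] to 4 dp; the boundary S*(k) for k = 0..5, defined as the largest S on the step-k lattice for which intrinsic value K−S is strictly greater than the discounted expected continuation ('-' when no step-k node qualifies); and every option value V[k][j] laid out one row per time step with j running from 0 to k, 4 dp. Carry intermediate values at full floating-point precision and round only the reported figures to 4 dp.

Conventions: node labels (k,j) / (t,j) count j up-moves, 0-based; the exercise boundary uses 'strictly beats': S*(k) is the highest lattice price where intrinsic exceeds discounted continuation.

params: Δt=0.14050 u=1.19041 d=0.84005 q=0.47302 e^(-rΔt)=0.99426
t_6 payoffs: 114.9437 99.3299 77.2040 45.8500 1.4190 0.0000 0.0000
t_5: node(5,0) S=44.5646 payoff=107.8154 vs cont=106.9402 → 107.8154 [stop]  node(5,1) S=63.1513 payoff=89.2287 vs cont=88.3534 → 89.2287 [stop]  node(5,2) S=89.4902 payoff=62.8898 vs cont=62.0145 → 62.8898 [stop]  node(5,3) S=126.8143 payoff=25.5657 vs cont=24.6904 → 25.5657 [stop]  node(5,4) S=179.7054 payoff=0.0000 vs cont=0.7435 → 0.7435 [wait]  node(5,5) S=254.6561 payoff=0.0000 vs cont=0.0000 → 0.0000 [wait]  ⇒ S*(5)=126.8143
t_4: node(4,0) S=53.0501 payoff=99.3299 vs cont=98.4546 → 99.3299 [stop]  node(4,1) S=75.1760 payoff=77.2040 vs cont=76.3288 → 77.2040 [stop]  node(4,2) S=106.5300 payoff=45.8500 vs cont=44.9747 → 45.8500 [stop]  node(4,3) S=150.9610 payoff=1.4190 vs cont=13.7448 → 13.7448 [wait]  node(4,4) S=213.9231 payoff=0.0000 vs cont=0.3895 → 0.3895 [wait]  ⇒ S*(4)=106.5300
t_3: node(3,0) S=63.1513 payoff=89.2287 vs cont=88.3534 → 89.2287 [stop]  node(3,1) S=89.4902 payoff=62.8898 vs cont=62.0145 → 62.8898 [stop]  node(3,2) S=126.8143 payoff=25.5657 vs cont=30.4873 → 30.4873 [wait]  node(3,3) S=179.7054 payoff=0.0000 vs cont=7.3847 → 7.3847 [wait]  ⇒ S*(3)=89.4902
t_2: node(2,0) S=75.1760 payoff=77.2040 vs cont=76.3288 → 77.2040 [stop]  node(2,1) S=106.5300 payoff=45.8500 vs cont=47.2894 → 47.2894 [wait]  node(2,2) S=150.9610 payoff=1.4190 vs cont=19.4469 → 19.4469 [wait]  ⇒ S*(2)=75.1760
t_1: node(1,0) S=89.4902 payoff=62.8898 vs cont=62.6915 → 62.8898 [stop]  node(1,1) S=126.8143 payoff=25.5657 vs cont=33.9232 → 33.9232 [wait]  ⇒ S*(1)=89.4902
t_0: node(0,0) S=106.5300 payoff=45.8500 vs cont=48.9054 → 48.9054 [wait]  ⇒ S*(0)=-

price = 48.9054
boundary = - 89.4902 75.1760 89.4902 106.5300 126.8143
tree:
48.9054
62.8898 33.9232
77.2040 47.2894 19.4469
89.2287 62.8898 30.4873 7.3847
99.3299 77.2040 45.8500 13.7448 0.3895
107.8154 89.2287 62.8898 25.5657 0.7435 0.0000
114.9437 99.3299 77.2040 45.8500 1.4190 0.0000 0.0000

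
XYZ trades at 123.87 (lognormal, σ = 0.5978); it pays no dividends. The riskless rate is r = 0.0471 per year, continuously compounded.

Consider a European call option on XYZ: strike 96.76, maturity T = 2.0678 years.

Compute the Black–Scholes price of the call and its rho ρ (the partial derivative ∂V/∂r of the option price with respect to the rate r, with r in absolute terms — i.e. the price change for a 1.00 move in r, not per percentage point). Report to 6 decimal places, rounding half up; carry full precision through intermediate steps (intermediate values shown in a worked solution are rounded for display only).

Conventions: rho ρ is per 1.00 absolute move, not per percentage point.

σ√T = 0.5978·√2.0678 = 0.859627
d₁ = (ln(S/K) + (r+σ²/2)T) / (σ√T) = (ln(123.87/96.76) + (0.0471+0.5978²/2)·2.0678) / 0.859627 = (0.246999 + 0.466873) / 0.859627 = 0.830443
d₂ = d₁ − σ√T = 0.830443 − 0.859627 = -0.029184
e^{−rT} = 0.907199
N(d₁) = 0.796856,  N(d₂) = 0.488359
Call price V = S·N(d₁) − K·e^{−rT}·N(d₂) = 98.706546 − 42.868437 = 55.838109
ρ = K·T·e^{−rT}·N(d₂) = 88.643354

price = 55.838109
ρ = 88.643354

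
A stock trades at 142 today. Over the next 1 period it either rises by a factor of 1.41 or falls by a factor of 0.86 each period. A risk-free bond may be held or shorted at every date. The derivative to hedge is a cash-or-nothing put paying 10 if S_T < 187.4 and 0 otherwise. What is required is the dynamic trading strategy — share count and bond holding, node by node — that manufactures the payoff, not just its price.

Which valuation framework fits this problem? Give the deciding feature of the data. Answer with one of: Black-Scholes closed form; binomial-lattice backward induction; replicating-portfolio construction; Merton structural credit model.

framework: replicating-portfolio construction

Key observation: since the answer must list Δ and B at each node of the 1.41/0.86 lattice on 142, the replicating-portfolio method — solving the two-state system at every node — is the one that applies.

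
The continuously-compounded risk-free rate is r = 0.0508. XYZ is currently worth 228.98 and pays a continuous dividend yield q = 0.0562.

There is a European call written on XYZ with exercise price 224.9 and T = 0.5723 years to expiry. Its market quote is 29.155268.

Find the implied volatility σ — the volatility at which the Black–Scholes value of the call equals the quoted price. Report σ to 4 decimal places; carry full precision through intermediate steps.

At σ = 0.4155 the Black–Scholes value reproduces the quote:
σ√T = 0.4155·√0.5723 = 0.314328
d₁ = (ln(S/K) + (r−q+σ²/2)T) / (σ√T) = (ln(228.98/224.9) + (0.0508−0.0562+0.4155²/2)·0.5723) / 0.314328 = (0.017979 + 0.046311) / 0.314328 = 0.204530
d₂ = d₁ − σ√T = 0.204530 − 0.314328 = -0.109798
e^{−rT} = 0.971346
e^{−qT} = 0.968348
N(d₁) = 0.581030,  N(d₂) = 0.456285
V = S·e^{−qT}·N(d₁) − K·e^{−rT}·N(d₂) = 128.833244 − 99.677976 = 29.155268 (the quoted price), and the Black–Scholes price is strictly increasing in σ, so σ is unique

sigma = 0.4155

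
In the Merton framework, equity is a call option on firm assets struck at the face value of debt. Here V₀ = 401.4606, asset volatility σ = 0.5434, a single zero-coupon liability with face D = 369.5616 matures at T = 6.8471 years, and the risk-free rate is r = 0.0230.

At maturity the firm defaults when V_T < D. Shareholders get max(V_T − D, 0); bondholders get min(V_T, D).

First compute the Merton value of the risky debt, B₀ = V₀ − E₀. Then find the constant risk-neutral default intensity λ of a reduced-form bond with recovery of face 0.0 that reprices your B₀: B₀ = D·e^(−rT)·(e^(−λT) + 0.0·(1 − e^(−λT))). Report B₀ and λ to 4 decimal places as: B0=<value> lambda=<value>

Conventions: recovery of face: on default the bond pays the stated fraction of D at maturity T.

Apply the equity-as-call identities (strike 369.5616, horizon 6.8471 years):
d₁ = [ln(V₀/D) + (r + σ²/2)T] / (σ√T)
   = [ln(401.4606/369.5616) + (0.0230 + 0.5·0.5434²)·6.8471] / (0.5434·√6.8471)
   = [0.082792 + 1.168401] / 1.421913 = 0.879937
d₂ = d₁ − σ√T = 0.879937 − 1.421913 = -0.541976
N(d₁) = 0.810553,  N(d₂) = 0.293917,  e^(−rT) = 0.854291
E₀ = V₀·N(d₁) − D·e^(−rT)·N(d₂)
   = 401.4606·0.810553 − 369.5616·0.854291·0.293917 = 232.611552
B₀ = V₀ − E₀ = 401.4606 − 232.611552 = 168.849048
e^(−λT) = (B₀·e^(rT)/D − 0)/(1 − 0) = (168.8490·1.170561/369.5616 − 0)/1 = 0.53481771
λ = −ln(0.53481771)/6.8471 = 0.091401

B0=168.8490 lambda=0.0914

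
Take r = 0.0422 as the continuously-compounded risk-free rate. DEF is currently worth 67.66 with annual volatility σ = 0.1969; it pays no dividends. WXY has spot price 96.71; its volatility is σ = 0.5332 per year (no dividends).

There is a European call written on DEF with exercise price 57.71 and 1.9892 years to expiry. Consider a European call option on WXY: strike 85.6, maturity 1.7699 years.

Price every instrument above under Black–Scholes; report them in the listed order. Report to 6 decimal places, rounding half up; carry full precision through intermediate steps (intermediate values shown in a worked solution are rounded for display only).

price(DEF call K=57.71) = 16.335385
price(WXY call K=85.6) = 33.937585

[DEF call K=57.71]
σ√T = 0.1969·√1.9892 = 0.277706
d₁ = (ln(S/K) + (r+σ²/2)T) / (σ√T) = (ln(67.66/57.71) + (0.0422+0.1969²/2)·1.9892) / 0.277706 = (0.159065 + 0.122504) / 0.277706 = 1.013912
d₂ = d₁ − σ√T = 1.013912 − 0.277706 = 0.736206
e^{−rT} = 0.919483
N(d₁) = 0.844688,  N(d₂) = 0.769197
price = S·N(d₁) − K·e^{−rT}·N(d₂) = 57.151562 − 40.816177 = 16.335385
[WXY call K=85.6]
σ√T = 0.5332·√1.7699 = 0.709356
d₁ = (ln(S/K) + (r+σ²/2)T) / (σ√T) = (ln(96.71/85.6) + (0.0422+0.5332²/2)·1.7699) / 0.709356 = (0.122032 + 0.326283) / 0.709356 = 0.632002
d₂ = d₁ − σ√T = 0.632002 − 0.709356 = -0.077355
e^{−rT} = 0.928031
N(d₁) = 0.736307,  N(d₂) = 0.469171
price = S·N(d₁) − K·e^{−rT}·N(d₂) = 71.208266 − 37.270681 = 33.937585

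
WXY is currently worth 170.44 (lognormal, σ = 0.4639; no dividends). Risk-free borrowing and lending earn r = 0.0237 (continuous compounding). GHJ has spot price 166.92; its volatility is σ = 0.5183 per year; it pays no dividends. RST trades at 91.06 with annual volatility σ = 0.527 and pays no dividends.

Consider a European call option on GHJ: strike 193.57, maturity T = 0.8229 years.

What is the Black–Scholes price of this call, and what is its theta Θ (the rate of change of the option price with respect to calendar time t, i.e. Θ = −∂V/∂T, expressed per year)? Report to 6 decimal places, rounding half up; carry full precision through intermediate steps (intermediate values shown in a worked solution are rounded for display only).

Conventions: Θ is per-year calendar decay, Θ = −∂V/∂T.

σ√T = 0.5183·√0.8229 = 0.470170
d₁ = (ln(S/K) + (r+σ²/2)T) / (σ√T) = (ln(166.92/193.57) + (0.0237+0.5183²/2)·0.8229) / 0.470170 = (-0.148125 + 0.130033) / 0.470170 = -0.038480
d₂ = d₁ − σ√T = -0.038480 − 0.470170 = -0.508650
e^{−rT} = 0.980686
N(d₁) = 0.484653,  N(d₂) = 0.305499
Call price V = S·N(d₁) − K·e^{−rT}·N(d₂) = 80.898213 − 57.993305 = 22.904909
φ(d₁) = (1/√(2π))·e^{−d₁²/2} = 0.398647
Θ = −S·φ(d₁)·σ/(2√T) − r·K·e^{−rT}·N(d₂) = −19.009671 − 1.374441 = -20.384112

price = 22.904909
Θ = -20.384112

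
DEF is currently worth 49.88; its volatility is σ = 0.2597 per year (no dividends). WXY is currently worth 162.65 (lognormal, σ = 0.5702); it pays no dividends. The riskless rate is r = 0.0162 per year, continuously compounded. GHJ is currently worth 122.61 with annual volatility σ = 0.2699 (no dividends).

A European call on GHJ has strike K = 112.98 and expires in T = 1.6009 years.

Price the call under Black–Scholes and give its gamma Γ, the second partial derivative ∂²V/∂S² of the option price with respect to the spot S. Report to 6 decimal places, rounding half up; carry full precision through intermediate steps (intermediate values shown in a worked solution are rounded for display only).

σ√T = 0.2699·√1.6009 = 0.341496
d₁ = (ln(S/K) + (r+σ²/2)T) / (σ√T) = (ln(122.61/112.98) + (0.0162+0.2699²/2)·1.6009) / 0.341496 = (0.081798 + 0.084244) / 0.341496 = 0.486220
d₂ = d₁ − σ√T = 0.486220 − 0.341496 = 0.144724
e^{−rT} = 0.974399
N(d₁) = 0.686594,  N(d₂) = 0.557536
Call price V = S·N(d₁) − K·e^{−rT}·N(d₂) = 84.183340 − 61.377767 = 22.805573
φ(d₁) = (1/√(2π))·e^{−d₁²/2} = 0.354466
Γ = φ(d₁) / (S·σ·√T) = 0.008466

price = 22.805573
Γ = 0.008466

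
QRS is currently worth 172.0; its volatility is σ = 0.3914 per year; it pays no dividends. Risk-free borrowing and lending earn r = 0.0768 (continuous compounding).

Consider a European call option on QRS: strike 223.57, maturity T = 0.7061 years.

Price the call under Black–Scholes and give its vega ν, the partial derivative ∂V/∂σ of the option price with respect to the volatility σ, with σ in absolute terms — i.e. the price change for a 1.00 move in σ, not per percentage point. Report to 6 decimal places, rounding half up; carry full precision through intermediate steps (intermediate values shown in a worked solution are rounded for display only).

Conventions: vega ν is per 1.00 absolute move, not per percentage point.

price = 9.966191
ν = 51.679032

σ√T = 0.3914·√0.7061 = 0.328892
d₁ = (ln(S/K) + (r+σ²/2)T) / (σ√T) = (ln(172.0/223.57) + (0.0768+0.3914²/2)·0.7061) / 0.328892 = (-0.262230 + 0.108314) / 0.328892 = -0.467984
d₂ = d₁ − σ√T = -0.467984 − 0.328892 = -0.796877
e^{−rT} = 0.947216
N(d₁) = 0.319898,  N(d₂) = 0.212761
Call price V = S·N(d₁) − K·e^{−rT}·N(d₂) = 55.022446 − 45.056255 = 9.966191
φ(d₁) = (1/√(2π))·e^{−d₁²/2} = 0.357563
ν = S·φ(d₁)·√T = 51.679032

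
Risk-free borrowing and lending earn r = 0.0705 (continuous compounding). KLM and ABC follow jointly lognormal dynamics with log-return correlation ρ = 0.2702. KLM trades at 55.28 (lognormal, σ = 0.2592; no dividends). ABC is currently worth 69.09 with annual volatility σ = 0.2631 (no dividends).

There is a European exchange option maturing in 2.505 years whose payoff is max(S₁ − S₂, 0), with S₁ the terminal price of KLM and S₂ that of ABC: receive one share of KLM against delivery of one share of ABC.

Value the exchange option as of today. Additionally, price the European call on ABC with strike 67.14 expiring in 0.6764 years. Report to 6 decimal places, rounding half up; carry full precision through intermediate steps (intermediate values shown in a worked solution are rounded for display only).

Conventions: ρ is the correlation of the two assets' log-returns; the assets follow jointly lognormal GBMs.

exchange price = 6.527948
price(ABC call K=67.14) = 8.623476

σ_eff = √(σ₁² + σ₂² − 2ρσ₁σ₂) = √(0.2592² + 0.2631² − 2·0.2702·0.2592·0.2631) = 0.315521
d₁ = (ln(S₁/S₂) + (q₂ − q₁ + σ_eff²/2)T) / (σ_eff√T) = (ln(55.28/69.09) + (0.0 − 0.0 + 0.049777)·2.505) / 0.499381 = -0.196860
d₂ = d₁ − σ_eff√T = -0.196860 − 0.499381 = -0.696241
N(d₁) = 0.421968,  N(d₂) = 0.243139
V = S₁·e^{−q₁T}·N(d₁) − S₂·e^{−q₂T}·N(d₂) = 23.326418 − 16.798470 = 6.527948
[vanilla: ABC call K=67.14]
σ√T = 0.2631·√0.6764 = 0.216383
d₁ = (ln(S/K) + (r+σ²/2)T) / (σ√T) = (ln(69.09/67.14) + (0.0705+0.2631²/2)·0.6764) / 0.216383 = (0.028630 + 0.071097) / 0.216383 = 0.460882
d₂ = d₁ − σ√T = 0.460882 − 0.216383 = 0.244499
e^{−rT} = 0.953433
N(d₁) = 0.677558,  N(d₂) = 0.596578
price = S·N(d₁) − K·e^{−rT}·N(d₂) = 46.812512 − 38.189037 = 8.623476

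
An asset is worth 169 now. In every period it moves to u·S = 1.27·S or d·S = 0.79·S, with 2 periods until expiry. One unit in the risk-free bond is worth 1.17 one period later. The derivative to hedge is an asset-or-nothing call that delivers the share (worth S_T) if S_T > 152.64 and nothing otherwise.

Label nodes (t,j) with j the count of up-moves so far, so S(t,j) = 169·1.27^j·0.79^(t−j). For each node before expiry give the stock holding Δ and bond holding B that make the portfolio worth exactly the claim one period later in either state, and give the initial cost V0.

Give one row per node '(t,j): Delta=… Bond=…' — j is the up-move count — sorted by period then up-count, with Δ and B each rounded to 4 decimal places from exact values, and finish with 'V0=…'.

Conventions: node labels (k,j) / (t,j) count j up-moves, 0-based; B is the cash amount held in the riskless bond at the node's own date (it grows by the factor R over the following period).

Under the risk-neutral measure, an up-move has probability p* = (R−d)/(u−d) = 0.7917 and values discount at R = 1.17.
Terminal payoffs: V(2,0)=0.0000, V(2,1)=169.5577, V(2,2)=272.5801
  t=1,j=0: stock 133.5100 → up 169.5577 (V=169.5577), down 105.4729 (V=0.0000). Price 114.7292; hedge Δ=2.6458, bond B=-238.5160.
  t=1,j=1: stock 214.6300 → up 272.5801 (V=272.5801), down 169.5577 (V=169.5577). Price 214.6300; hedge Δ=1.0000, bond B=0.0000.
  t=0,j=0: stock 169.0000 → up 214.6300 (V=214.6300), down 133.5100 (V=114.7292). Price 165.6558; hedge Δ=1.2315, bond B=-42.4708.
Sanity check at the root: Δ(0,0)·S0 + B(0,0) reproduces V0 = 165.6558.

(0,0): Delta=1.2315 Bond=-42.4708
(1,0): Delta=2.6458 Bond=-238.5160
(1,1): Delta=1.0000 Bond=0.0000
V0=165.6558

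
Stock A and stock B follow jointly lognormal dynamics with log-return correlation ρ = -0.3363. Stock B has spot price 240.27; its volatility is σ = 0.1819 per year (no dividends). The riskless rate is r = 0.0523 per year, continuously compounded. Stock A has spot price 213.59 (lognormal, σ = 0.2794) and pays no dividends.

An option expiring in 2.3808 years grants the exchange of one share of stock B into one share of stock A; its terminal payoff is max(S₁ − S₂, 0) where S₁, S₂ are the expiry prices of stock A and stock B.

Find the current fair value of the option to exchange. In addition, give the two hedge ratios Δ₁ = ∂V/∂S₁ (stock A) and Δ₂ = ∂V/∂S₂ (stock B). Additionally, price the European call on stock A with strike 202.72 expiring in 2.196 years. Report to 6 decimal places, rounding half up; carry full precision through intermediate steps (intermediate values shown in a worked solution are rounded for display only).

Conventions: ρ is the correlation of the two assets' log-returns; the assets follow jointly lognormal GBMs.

exchange price = 40.171866
Δ1 = 0.537451
Δ2 = -0.310577
price(stock A call K=202.72) = 51.320976

σ_eff = √(σ₁² + σ₂² − 2ρσ₁σ₂) = √(0.2794² + 0.1819² − 2·-0.3363·0.2794·0.1819) = 0.381229
d₁ = (ln(S₁/S₂) + (q₂ − q₁ + σ_eff²/2)T) / (σ_eff√T) = (ln(213.59/240.27) + (0.0 − 0.0 + 0.072668)·2.3808) / 0.588230 = 0.094015
d₂ = d₁ − σ_eff√T = 0.094015 − 0.588230 = -0.494215
N(d₁) = 0.537451,  N(d₂) = 0.310577
V = S₁·e^{−q₁T}·N(d₁) − S₂·e^{−q₂T}·N(d₂) = 114.794217 − 74.622351 = 40.171866
Δ₁ = e^{−q₁T}·N(d₁) = 0.537451;  Δ₂ = −e^{−q₂T}·N(d₂) = -0.310577
[vanilla: stock A call K=202.72]
σ√T = 0.2794·√2.196 = 0.414040
d₁ = (ln(S/K) + (r+σ²/2)T) / (σ√T) = (ln(213.59/202.72) + (0.0523+0.2794²/2)·2.196) / 0.414040 = (0.052233 + 0.200565) / 0.414040 = 0.610564
d₂ = d₁ − σ√T = 0.610564 − 0.414040 = 0.196524
e^{−rT} = 0.891499
N(d₁) = 0.729256,  N(d₂) = 0.577900
price = S·N(d₁) − K·e^{−rT}·N(d₂) = 155.761755 − 104.440779 = 51.320976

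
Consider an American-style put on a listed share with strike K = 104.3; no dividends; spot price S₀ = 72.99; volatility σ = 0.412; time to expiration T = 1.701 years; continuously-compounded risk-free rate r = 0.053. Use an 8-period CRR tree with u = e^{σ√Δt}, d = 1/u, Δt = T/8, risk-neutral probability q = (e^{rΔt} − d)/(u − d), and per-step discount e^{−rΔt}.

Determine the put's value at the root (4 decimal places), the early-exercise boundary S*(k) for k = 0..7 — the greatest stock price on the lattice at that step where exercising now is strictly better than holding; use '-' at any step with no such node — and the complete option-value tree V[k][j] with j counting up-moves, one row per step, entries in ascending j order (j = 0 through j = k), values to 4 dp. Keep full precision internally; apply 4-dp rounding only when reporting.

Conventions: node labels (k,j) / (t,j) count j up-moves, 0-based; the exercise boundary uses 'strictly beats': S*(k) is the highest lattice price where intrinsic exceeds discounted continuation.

Δt=0.21263, u=1.20922, d=0.82698, q=0.48230, disc=e^(-rΔt)=0.98879
k=8 terminal: V=max(K-S,0) → 88.3335 80.9534 70.1621 54.3828 31.3100 0.0000 0.0000 0.0000 0.0000
k=7: j=0 S=19.3071 intr=84.9929 cont=83.8241 V=84.9929[EX]; j=1 S=28.2313 intr=76.0687 cont=74.9000 V=76.0687[EX]; j=2 S=41.2804 intr=63.0196 cont=61.8509 V=63.0196[EX]; j=3 S=60.3610 intr=43.9390 cont=42.7702 V=43.9390[EX]; j=4 S=88.2612 intr=16.0388 cont=16.0277 V=16.0388[EX]; j=5 S=129.0575 intr=0.0000 cont=0.0000 V=0.0000[hold]; j=6 S=188.7106 intr=0.0000 cont=0.0000 V=0.0000[hold]; j=7 S=275.9368 intr=0.0000 cont=0.0000 V=0.0000[hold]  S*(7)=88.2612
k=6: j=0 S=23.3466 intr=80.9534 cont=79.7846 V=80.9534[EX]; j=1 S=34.1379 intr=70.1621 cont=68.9933 V=70.1621[EX]; j=2 S=49.9172 intr=54.3828 cont=53.2140 V=54.3828[EX]; j=3 S=72.9900 intr=31.3100 cont=30.1412 V=31.3100[EX]; j=4 S=106.7276 intr=0.0000 cont=8.2103 V=8.2103[hold]; j=5 S=156.0593 intr=0.0000 cont=0.0000 V=0.0000[hold]; j=6 S=228.1933 intr=0.0000 cont=0.0000 V=0.0000[hold]  S*(6)=72.9900
k=5: j=0 S=28.2313 intr=76.0687 cont=74.9000 V=76.0687[EX]; j=1 S=41.2804 intr=63.0196 cont=61.8509 V=63.0196[EX]; j=2 S=60.3610 intr=43.9390 cont=42.7702 V=43.9390[EX]; j=3 S=88.2612 intr=16.0388 cont=19.9431 V=19.9431[hold]; j=4 S=129.0575 intr=0.0000 cont=4.2029 V=4.2029[hold]; j=5 S=188.7106 intr=0.0000 cont=0.0000 V=0.0000[hold]  S*(5)=60.3610
k=4: j=0 S=34.1379 intr=70.1621 cont=68.9933 V=70.1621[EX]; j=1 S=49.9172 intr=54.3828 cont=53.2140 V=54.3828[EX]; j=2 S=72.9900 intr=31.3100 cont=32.0032 V=32.0032[hold]; j=3 S=106.7276 intr=0.0000 cont=12.2132 V=12.2132[hold]; j=4 S=156.0593 intr=0.0000 cont=2.1515 V=2.1515[hold]  S*(4)=49.9172
k=3: j=0 S=41.2804 intr=63.0196 cont=61.8509 V=63.0196[EX]; j=1 S=60.3610 intr=43.9390 cont=43.1007 V=43.9390[EX]; j=2 S=88.2612 intr=16.0388 cont=22.2069 V=22.2069[hold]; j=3 S=129.0575 intr=0.0000 cont=7.2780 V=7.2780[hold]  S*(3)=60.3610
k=2: j=0 S=49.9172 intr=54.3828 cont=53.2140 V=54.3828[EX]; j=1 S=72.9900 intr=31.3100 cont=33.0828 V=33.0828[hold]; j=2 S=106.7276 intr=0.0000 cont=14.8386 V=14.8386[hold]  S*(2)=49.9172
k=1: j=0 S=60.3610 intr=43.9390 cont=43.6156 V=43.9390[EX]; j=1 S=88.2612 intr=16.0388 cont=24.0116 V=24.0116[hold]  S*(1)=60.3610
k=0: j=0 S=72.9900 intr=31.3100 cont=33.9434 V=33.9434[hold]  S*(0)=-

price = 33.9434
boundary = - 60.3610 49.9172 60.3610 49.9172 60.3610 72.9900 88.2612
tree:
33.9434
43.9390 24.0116
54.3828 33.0828 14.8386
63.0196 43.9390 22.2069 7.2780
70.1621 54.3828 32.0032 12.2132 2.1515
76.0687 63.0196 43.9390 19.9431 4.2029 0.0000
80.9534 70.1621 54.3828 31.3100 8.2103 0.0000 0.0000
84.9929 76.0687 63.0196 43.9390 16.0388 0.0000 0.0000 0.0000
88.3335 80.9534 70.1621 54.3828 31.3100 0.0000 0.0000 0.0000 0.0000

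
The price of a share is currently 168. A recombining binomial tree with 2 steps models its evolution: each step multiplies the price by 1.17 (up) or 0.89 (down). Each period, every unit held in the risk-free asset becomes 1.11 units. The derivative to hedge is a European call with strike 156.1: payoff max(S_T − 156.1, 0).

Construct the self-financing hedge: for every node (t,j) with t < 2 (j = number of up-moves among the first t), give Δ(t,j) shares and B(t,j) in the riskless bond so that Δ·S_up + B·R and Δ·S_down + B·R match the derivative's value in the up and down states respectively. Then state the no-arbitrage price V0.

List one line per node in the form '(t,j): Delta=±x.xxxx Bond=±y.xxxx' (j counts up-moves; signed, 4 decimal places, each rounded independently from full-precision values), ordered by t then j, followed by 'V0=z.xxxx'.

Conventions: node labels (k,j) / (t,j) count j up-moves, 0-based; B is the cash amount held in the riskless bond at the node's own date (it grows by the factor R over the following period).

The replicating-portfolio and risk-neutral prices coincide; use p* = (1.11−0.89)/(1.17−0.89) = 0.7857 for the latter.
Expiry values: V(2,0)=0.0000, V(2,1)=18.8384, V(2,2)=73.8752
Node (1,0) S=149.5200: V=(p*·18.8384+(1−p*)·0.0000)/1.11=13.3348; Δ=(18.8384−0.0000)/(174.9384−133.0728)=0.4500; B=V−Δ·S=-53.9452
Node (1,1) S=196.5600: V=(p*·73.8752+(1−p*)·18.8384)/1.11=55.9294; Δ=(73.8752−18.8384)/(229.9752−174.9384)=1.0000; B=V−Δ·S=-140.6306
Node (0,0) S=168.0000: V=(p*·55.9294+(1−p*)·13.3348)/1.11=42.1639; Δ=(55.9294−13.3348)/(196.5600−149.5200)=0.9055; B=V−Δ·S=-109.9596
Verification: the root portfolio costs Δ(0,0)·S0 + B(0,0) = 42.1639, matching V0.

(0,0): Delta=0.9055 Bond=-109.9596
(1,0): Delta=0.4500 Bond=-53.9452
(1,1): Delta=1.0000 Bond=-140.6306
V0=42.1639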